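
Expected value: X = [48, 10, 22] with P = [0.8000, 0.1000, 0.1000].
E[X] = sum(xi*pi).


E[X] = 48*0.8000 + 10*0.1000 + 22*0.1000
= 38.4000 + 1.0000 + 2.2000
= 41.6000

E[X] = 41.6000


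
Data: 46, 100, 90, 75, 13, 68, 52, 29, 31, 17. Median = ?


Sorted: 13, 17, 29, 31, 46, 52, 68, 75, 90, 100
n = 10 (even)
Middle values: 46 and 52
Median = (46+52)/2 = 49.0000

Median = 49.0000


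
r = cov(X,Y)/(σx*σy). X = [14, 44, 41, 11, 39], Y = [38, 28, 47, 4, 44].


Mean X = 29.8000, Mean Y = 32.2000
SD X = 14.246403, SD Y = 15.522886
Cov = 130.640000
r = 130.640000/(14.246403*15.522886) = 0.5907

r = 0.5907


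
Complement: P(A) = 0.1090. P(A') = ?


P(not A) = 1 - 0.1090 = 0.8910

P(not A) = 0.8910


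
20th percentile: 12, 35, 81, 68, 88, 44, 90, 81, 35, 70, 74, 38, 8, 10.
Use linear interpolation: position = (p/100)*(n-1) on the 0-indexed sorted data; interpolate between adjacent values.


Sorted: 8, 10, 12, 35, 35, 38, 44, 68, 70, 74, 81, 81, 88, 90
n = 14
Index = 20/100 * 13 = 2.6000
Lower = data[2] = 12, Upper = data[3] = 35
P20 = 12 + 0.6000*(23) = 25.8000

P20 = 25.8000


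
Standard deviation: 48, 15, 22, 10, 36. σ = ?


Mean = 26.2000
Variance = 195.3600
SD = sqrt(195.3600) = 13.9771

SD = 13.9771


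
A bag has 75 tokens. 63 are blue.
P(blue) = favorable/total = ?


P = 63/75 = 0.8400

P = 0.8400


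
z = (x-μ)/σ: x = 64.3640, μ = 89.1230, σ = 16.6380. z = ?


z = (64.3640 - 89.1230)/16.6380
= -24.7590/16.6380
= -1.4881

z = -1.4881


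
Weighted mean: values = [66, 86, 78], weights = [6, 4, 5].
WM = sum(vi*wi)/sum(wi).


Numerator = 66*6 + 86*4 + 78*5 = 1130
Denominator = 6 + 4 + 5 = 15
WM = 1130/15 = 75.3333

WM = 75.3333


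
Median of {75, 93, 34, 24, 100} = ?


Sorted: 24, 34, 75, 93, 100
n = 5 (odd)
Middle value = 75

Median = 75


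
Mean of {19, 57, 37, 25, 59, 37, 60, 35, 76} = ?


Sum = 19 + 57 + 37 + 25 + 59 + 37 + 60 + 35 + 76 = 405
n = 9
Mean = 405/9 = 45.0000

Mean = 45.0000


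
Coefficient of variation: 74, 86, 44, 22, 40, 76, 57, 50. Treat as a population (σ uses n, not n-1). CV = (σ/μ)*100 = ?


Mean = 56.1250
SD = 20.0527
CV = (20.0527/56.1250)*100 = 35.7286%

CV = 35.7286%


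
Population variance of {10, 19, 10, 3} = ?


Mean = 10.5000
Squared deviations: 0.2500, 72.2500, 0.2500, 56.2500
Sum = 129.0000
Variance = 129.0000/4 = 32.2500

Variance = 32.2500


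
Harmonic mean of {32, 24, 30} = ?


Sum of reciprocals = 1/32 + 1/24 + 1/30 = 0.106250
HM = 3/0.106250 = 28.2353

HM = 28.2353


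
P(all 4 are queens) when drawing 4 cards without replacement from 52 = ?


P(all queens) = (4/52) × (3/51) × (2/50) × (1/49)
= 3.6938e-06

P = 3.6938e-06


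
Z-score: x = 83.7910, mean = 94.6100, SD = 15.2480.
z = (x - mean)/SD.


z = (83.7910 - 94.6100)/15.2480
= -10.8190/15.2480
= -0.7095

z = -0.7095


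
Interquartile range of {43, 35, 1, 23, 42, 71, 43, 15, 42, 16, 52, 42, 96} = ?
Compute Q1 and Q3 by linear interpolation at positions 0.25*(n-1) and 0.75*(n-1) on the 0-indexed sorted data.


Sorted: 1, 15, 16, 23, 35, 42, 42, 42, 43, 43, 52, 71, 96
Q1 (25th %ile) = 23.0000
Q3 (75th %ile) = 43.0000
IQR = 43.0000 - 23.0000 = 20.0000

IQR = 20.0000


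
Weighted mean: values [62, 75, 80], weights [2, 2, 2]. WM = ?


Numerator = 62*2 + 75*2 + 80*2 = 434
Denominator = 2 + 2 + 2 = 6
WM = 434/6 = 72.3333

WM = 72.3333


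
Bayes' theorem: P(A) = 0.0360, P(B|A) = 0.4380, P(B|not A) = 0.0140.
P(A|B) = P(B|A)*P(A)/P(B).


P(B) = P(B|A)*P(A) + P(B|A')*P(A')
= 0.4380*0.0360 + 0.0140*0.9640
= 0.015768 + 0.013496 = 0.029264
P(A|B) = 0.015768/0.029264 = 0.5388

P(A|B) = 0.5388


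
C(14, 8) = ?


C(14,8) = 14!/(8! × 6!)
= 87178291200/(40320 × 720)
= 3003

C(14,8) = 3003


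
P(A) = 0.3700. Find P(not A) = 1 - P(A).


P(not A) = 1 - 0.3700 = 0.6300

P(not A) = 0.6300


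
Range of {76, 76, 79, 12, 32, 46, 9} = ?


Max = 79, Min = 9
Range = 79 - 9 = 70

Range = 70


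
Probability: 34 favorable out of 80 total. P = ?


P = 34/80 = 0.4250

P = 0.4250


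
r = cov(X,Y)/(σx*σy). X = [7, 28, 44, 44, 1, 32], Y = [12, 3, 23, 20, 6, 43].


Mean X = 26.0000, Mean Y = 17.8333
SD X = 16.703293, SD Y = 13.284285
Cov = 110.000000
r = 110.000000/(16.703293*13.284285) = 0.4957

r = 0.4957


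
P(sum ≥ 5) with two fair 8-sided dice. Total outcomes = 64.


Total outcomes = 8×8 = 64
Favorable (sum ≥ 5): 58
P = 58/64 = 0.9062

P = 0.9062


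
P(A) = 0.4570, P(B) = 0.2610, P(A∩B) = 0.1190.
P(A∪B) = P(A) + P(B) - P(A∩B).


P(A∪B) = 0.4570 + 0.2610 - 0.1190
= 0.7180 - 0.1190
= 0.5990

P(A∪B) = 0.5990


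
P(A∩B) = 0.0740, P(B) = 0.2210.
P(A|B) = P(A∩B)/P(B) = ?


P(A|B) = 0.0740/0.2210 = 0.3348

P(A|B) = 0.3348


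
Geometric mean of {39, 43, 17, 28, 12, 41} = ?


Product = 39 × 43 × 17 × 28 × 12 × 41 = 392739984
GM = 392739984^(1/6) = 27.0614

GM = 27.0614


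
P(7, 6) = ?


P(7,6) = 7!/1!
= 5040/1
= 5040

P(7,6) = 5040


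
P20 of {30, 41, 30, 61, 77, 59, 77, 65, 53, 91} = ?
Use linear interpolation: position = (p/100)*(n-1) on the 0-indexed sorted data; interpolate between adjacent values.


Sorted: 30, 30, 41, 53, 59, 61, 65, 77, 77, 91
n = 10
Index = 20/100 * 9 = 1.8000
Lower = data[1] = 30, Upper = data[2] = 41
P20 = 30 + 0.8000*(11) = 38.8000

P20 = 38.8000


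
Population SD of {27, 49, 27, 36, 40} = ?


Mean = 35.8000
Variance = 69.3600
SD = sqrt(69.3600) = 8.3283

SD = 8.3283


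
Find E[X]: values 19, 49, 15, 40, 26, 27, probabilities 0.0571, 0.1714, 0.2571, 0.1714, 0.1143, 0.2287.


E[X] = 19*0.0571 + 49*0.1714 + 15*0.2571 + 40*0.1714 + 26*0.1143 + 27*0.2287
= 1.0849 + 8.3986 + 3.8565 + 6.8560 + 2.9718 + 6.1749
= 29.3427

E[X] = 29.3427


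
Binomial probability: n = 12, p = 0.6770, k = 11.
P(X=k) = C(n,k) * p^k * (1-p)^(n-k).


C(12,11) = 12
p^11 = 0.013692
(1-p)^1 = 0.323000
P = 12 * 0.013692 * 0.323000 = 0.0531

P(X=11) = 0.0531


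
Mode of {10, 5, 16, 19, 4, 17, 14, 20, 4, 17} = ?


Frequencies: 4:2, 5:1, 10:1, 14:1, 16:1, 17:2, 19:1, 20:1
Max frequency = 2
Mode = 4, 17

Mode = 4, 17


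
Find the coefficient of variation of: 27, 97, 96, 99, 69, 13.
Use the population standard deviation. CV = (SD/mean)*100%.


Mean = 66.8333
SD = 34.8445
CV = (34.8445/66.8333)*100 = 52.1364%

CV = 52.1364%


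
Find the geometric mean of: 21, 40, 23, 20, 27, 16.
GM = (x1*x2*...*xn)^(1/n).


Product = 21 × 40 × 23 × 20 × 27 × 16 = 166924800
GM = 166924800^(1/6) = 23.4650

GM = 23.4650


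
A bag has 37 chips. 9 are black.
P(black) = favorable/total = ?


P = 9/37 = 0.2432

P = 0.2432


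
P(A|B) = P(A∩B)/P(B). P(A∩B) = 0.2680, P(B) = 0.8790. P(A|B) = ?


P(A|B) = 0.2680/0.8790 = 0.3049

P(A|B) = 0.3049


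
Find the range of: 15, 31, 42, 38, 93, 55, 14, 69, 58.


Max = 93, Min = 14
Range = 93 - 14 = 79

Range = 79


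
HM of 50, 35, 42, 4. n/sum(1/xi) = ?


Sum of reciprocals = 1/50 + 1/35 + 1/42 + 1/4 = 0.322381
HM = 4/0.322381 = 12.4077

HM = 12.4077


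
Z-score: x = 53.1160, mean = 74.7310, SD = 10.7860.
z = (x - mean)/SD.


z = (53.1160 - 74.7310)/10.7860
= -21.6150/10.7860
= -2.0040

z = -2.0040


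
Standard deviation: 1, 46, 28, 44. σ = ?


Mean = 29.7500
Variance = 324.1875
SD = sqrt(324.1875) = 18.0052

SD = 18.0052


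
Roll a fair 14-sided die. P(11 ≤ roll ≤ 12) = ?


Favorable outcomes (11 ≤ roll ≤ 12): 2
Total outcomes = 14
P = 2/14 = 0.1429

P = 0.1429


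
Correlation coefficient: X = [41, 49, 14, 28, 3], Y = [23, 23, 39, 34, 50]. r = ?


Mean X = 27.0000, Mean Y = 33.8000
SD X = 16.887865, SD Y = 10.225458
Cov = -169.000000
r = -169.000000/(16.887865*10.225458) = -0.9787

r = -0.9787


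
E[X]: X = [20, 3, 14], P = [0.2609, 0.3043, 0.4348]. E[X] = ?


E[X] = 20*0.2609 + 3*0.3043 + 14*0.4348
= 5.2180 + 0.9129 + 6.0872
= 12.2181

E[X] = 12.2181


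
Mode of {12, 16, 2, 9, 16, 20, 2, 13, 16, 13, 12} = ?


Frequencies: 2:2, 9:1, 12:2, 13:2, 16:3, 20:1
Max frequency = 3
Mode = 16

Mode = 16


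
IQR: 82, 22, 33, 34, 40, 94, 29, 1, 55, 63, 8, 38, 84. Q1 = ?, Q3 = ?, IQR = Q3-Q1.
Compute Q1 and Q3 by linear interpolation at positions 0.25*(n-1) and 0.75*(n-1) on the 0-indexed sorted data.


Sorted: 1, 8, 22, 29, 33, 34, 38, 40, 55, 63, 82, 84, 94
Q1 (25th %ile) = 29.0000
Q3 (75th %ile) = 63.0000
IQR = 63.0000 - 29.0000 = 34.0000

IQR = 34.0000


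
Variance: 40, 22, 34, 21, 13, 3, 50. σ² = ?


Mean = 26.1429
Squared deviations: 192.0204, 17.1633, 61.7347, 26.4490, 172.7347, 535.5918, 569.1633
Sum = 1574.8571
Variance = 1574.8571/7 = 224.9796

Variance = 224.9796


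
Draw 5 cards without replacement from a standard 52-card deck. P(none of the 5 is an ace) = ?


P(no aces) = (48/52) × (47/51) × (46/50) × (45/49) × (44/48)
= 0.6588

P = 0.6588


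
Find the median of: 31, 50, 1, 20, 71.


Sorted: 1, 20, 31, 50, 71
n = 5 (odd)
Middle value = 31

Median = 31


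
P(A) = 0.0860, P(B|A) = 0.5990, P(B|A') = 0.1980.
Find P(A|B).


P(B) = P(B|A)*P(A) + P(B|A')*P(A')
= 0.5990*0.0860 + 0.1980*0.9140
= 0.051514 + 0.180972 = 0.232486
P(A|B) = 0.051514/0.232486 = 0.2216

P(A|B) = 0.2216


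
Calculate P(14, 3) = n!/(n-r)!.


P(14,3) = 14!/11!
= 87178291200/39916800
= 2184

P(14,3) = 2184


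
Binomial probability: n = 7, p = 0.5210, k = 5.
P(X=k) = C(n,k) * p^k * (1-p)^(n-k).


C(7,5) = 21
p^5 = 0.038387
(1-p)^2 = 0.229441
P = 21 * 0.038387 * 0.229441 = 0.1850

P(X=5) = 0.1850


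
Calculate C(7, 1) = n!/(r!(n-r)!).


C(7,1) = 7!/(1! × 6!)
= 5040/(1 × 720)
= 7

C(7,1) = 7


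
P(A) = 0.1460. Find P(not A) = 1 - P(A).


P(not A) = 1 - 0.1460 = 0.8540

P(not A) = 0.8540


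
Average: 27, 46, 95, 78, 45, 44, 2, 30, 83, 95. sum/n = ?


Sum = 27 + 46 + 95 + 78 + 45 + 44 + 2 + 30 + 83 + 95 = 545
n = 10
Mean = 545/10 = 54.5000

Mean = 54.5000


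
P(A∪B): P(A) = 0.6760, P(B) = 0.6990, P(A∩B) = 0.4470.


P(A∪B) = 0.6760 + 0.6990 - 0.4470
= 1.3750 - 0.4470
= 0.9280

P(A∪B) = 0.9280


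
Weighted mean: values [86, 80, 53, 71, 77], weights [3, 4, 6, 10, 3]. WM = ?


Numerator = 86*3 + 80*4 + 53*6 + 71*10 + 77*3 = 1837
Denominator = 3 + 4 + 6 + 10 + 3 = 26
WM = 1837/26 = 70.6538

WM = 70.6538


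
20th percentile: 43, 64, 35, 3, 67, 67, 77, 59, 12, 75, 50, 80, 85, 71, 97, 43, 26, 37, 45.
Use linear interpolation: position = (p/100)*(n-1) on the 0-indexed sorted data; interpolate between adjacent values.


Sorted: 3, 12, 26, 35, 37, 43, 43, 45, 50, 59, 64, 67, 67, 71, 75, 77, 80, 85, 97
n = 19
Index = 20/100 * 18 = 3.6000
Lower = data[3] = 35, Upper = data[4] = 37
P20 = 35 + 0.6000*(2) = 36.2000

P20 = 36.2000


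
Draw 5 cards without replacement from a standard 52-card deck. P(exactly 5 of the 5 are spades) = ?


Hypergeometric: P(X=5) = C(13,5)·C(39,0) / C(52,5)
= 1287 × 1 / 2598960
= 1287/2598960 = 0.0005

P = 0.0005


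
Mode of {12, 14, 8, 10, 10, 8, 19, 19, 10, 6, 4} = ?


Frequencies: 4:1, 6:1, 8:2, 10:3, 12:1, 14:1, 19:2
Max frequency = 3
Mode = 10

Mode = 10


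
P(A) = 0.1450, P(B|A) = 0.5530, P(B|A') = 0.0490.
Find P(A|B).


P(B) = P(B|A)*P(A) + P(B|A')*P(A')
= 0.5530*0.1450 + 0.0490*0.8550
= 0.080185 + 0.041895 = 0.122080
P(A|B) = 0.080185/0.122080 = 0.6568

P(A|B) = 0.6568


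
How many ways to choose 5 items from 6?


C(6,5) = 6!/(5! × 1!)
= 720/(120 × 1)
= 6

C(6,5) = 6


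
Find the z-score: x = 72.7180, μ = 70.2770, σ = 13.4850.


z = (72.7180 - 70.2770)/13.4850
= 2.4410/13.4850
= 0.1810

z = 0.1810


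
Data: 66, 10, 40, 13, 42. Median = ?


Sorted: 10, 13, 40, 42, 66
n = 5 (odd)
Middle value = 40

Median = 40


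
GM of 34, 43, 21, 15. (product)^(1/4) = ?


Product = 34 × 43 × 21 × 15 = 460530
GM = 460530^(1/4) = 26.0504

GM = 26.0504


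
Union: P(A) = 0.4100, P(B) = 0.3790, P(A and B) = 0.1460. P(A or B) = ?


P(A∪B) = 0.4100 + 0.3790 - 0.1460
= 0.7890 - 0.1460
= 0.6430

P(A∪B) = 0.6430


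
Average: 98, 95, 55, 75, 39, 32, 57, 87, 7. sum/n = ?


Sum = 98 + 95 + 55 + 75 + 39 + 32 + 57 + 87 + 7 = 545
n = 9
Mean = 545/9 = 60.5556

Mean = 60.5556


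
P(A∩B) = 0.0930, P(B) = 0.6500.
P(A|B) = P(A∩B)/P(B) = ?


P(A|B) = 0.0930/0.6500 = 0.1431

P(A|B) = 0.1431


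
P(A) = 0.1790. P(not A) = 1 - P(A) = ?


P(not A) = 1 - 0.1790 = 0.8210

P(not A) = 0.8210


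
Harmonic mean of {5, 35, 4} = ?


Sum of reciprocals = 1/5 + 1/35 + 1/4 = 0.478571
HM = 3/0.478571 = 6.2687

HM = 6.2687


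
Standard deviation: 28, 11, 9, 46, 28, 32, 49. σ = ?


Mean = 29.0000
Variance = 203.4286
SD = sqrt(203.4286) = 14.2628

SD = 14.2628


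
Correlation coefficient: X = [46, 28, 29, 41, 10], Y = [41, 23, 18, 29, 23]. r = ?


Mean X = 30.8000, Mean Y = 26.8000
SD X = 12.480385, SD Y = 7.909488
Cov = 68.760000
r = 68.760000/(12.480385*7.909488) = 0.6966

r = 0.6966


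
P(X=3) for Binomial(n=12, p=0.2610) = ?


C(12,3) = 220
p^3 = 0.017780
(1-p)^9 = 0.065735
P = 220 * 0.017780 * 0.065735 = 0.2571

P(X=3) = 0.2571


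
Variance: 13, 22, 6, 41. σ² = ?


Mean = 20.5000
Squared deviations: 56.2500, 2.2500, 210.2500, 420.2500
Sum = 689.0000
Variance = 689.0000/4 = 172.2500

Variance = 172.2500


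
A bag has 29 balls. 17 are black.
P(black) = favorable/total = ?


P = 17/29 = 0.5862

P = 0.5862


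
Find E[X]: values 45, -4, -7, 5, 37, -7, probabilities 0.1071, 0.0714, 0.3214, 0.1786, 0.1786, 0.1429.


E[X] = 45*0.1071 - 4*0.0714 - 7*0.3214 + 5*0.1786 + 37*0.1786 - 7*0.1429
= 4.8195 - 0.2856 - 2.2498 + 0.8930 + 6.6082 - 1.0003
= 8.7850

E[X] = 8.7850


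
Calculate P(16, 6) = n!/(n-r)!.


P(16,6) = 16!/10!
= 20922789888000/3628800
= 5765760

P(16,6) = 5765760


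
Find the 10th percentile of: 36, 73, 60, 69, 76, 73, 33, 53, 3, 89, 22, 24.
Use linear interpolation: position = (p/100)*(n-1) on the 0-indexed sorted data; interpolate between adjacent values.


Sorted: 3, 22, 24, 33, 36, 53, 60, 69, 73, 73, 76, 89
n = 12
Index = 10/100 * 11 = 1.1000
Lower = data[1] = 22, Upper = data[2] = 24
P10 = 22 + 0.1000*(2) = 22.2000

P10 = 22.2000


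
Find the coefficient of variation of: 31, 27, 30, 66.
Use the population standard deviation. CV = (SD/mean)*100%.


Mean = 38.5000
SD = 15.9452
CV = (15.9452/38.5000)*100 = 41.4162%

CV = 41.4162%


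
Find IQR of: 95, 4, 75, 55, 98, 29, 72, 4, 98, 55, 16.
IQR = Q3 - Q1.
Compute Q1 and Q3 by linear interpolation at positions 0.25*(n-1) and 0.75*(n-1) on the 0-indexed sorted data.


Sorted: 4, 4, 16, 29, 55, 55, 72, 75, 95, 98, 98
Q1 (25th %ile) = 22.5000
Q3 (75th %ile) = 85.0000
IQR = 85.0000 - 22.5000 = 62.5000

IQR = 62.5000


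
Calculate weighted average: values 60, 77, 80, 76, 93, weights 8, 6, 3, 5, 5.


Numerator = 60*8 + 77*6 + 80*3 + 76*5 + 93*5 = 2027
Denominator = 8 + 6 + 3 + 5 + 5 = 27
WM = 2027/27 = 75.0741

WM = 75.0741


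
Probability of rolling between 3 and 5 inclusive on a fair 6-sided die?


Favorable outcomes (3 ≤ roll ≤ 5): 3
Total outcomes = 6
P = 3/6 = 0.5000

P = 0.5000


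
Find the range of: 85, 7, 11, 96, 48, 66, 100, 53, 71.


Max = 100, Min = 7
Range = 100 - 7 = 93

Range = 93


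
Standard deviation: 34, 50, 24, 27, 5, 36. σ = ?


Mean = 29.3333
Variance = 186.5556
SD = sqrt(186.5556) = 13.6585

SD = 13.6585


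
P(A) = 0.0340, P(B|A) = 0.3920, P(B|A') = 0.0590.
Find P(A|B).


P(B) = P(B|A)*P(A) + P(B|A')*P(A')
= 0.3920*0.0340 + 0.0590*0.9660
= 0.013328 + 0.056994 = 0.070322
P(A|B) = 0.013328/0.070322 = 0.1895

P(A|B) = 0.1895


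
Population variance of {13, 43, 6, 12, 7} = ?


Mean = 16.2000
Squared deviations: 10.2400, 718.2400, 104.0400, 17.6400, 84.6400
Sum = 934.8000
Variance = 934.8000/5 = 186.9600

Variance = 186.9600


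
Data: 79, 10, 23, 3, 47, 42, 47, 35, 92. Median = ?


Sorted: 3, 10, 23, 35, 42, 47, 47, 79, 92
n = 9 (odd)
Middle value = 42

Median = 42


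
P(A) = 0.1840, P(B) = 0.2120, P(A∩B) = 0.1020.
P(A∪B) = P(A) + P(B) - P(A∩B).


P(A∪B) = 0.1840 + 0.2120 - 0.1020
= 0.3960 - 0.1020
= 0.2940

P(A∪B) = 0.2940


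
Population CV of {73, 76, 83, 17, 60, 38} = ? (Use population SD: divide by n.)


Mean = 57.8333
SD = 23.3053
CV = (23.3053/57.8333)*100 = 40.2974%

CV = 40.2974%


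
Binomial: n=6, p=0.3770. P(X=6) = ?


C(6,6) = 1
p^6 = 0.002871
(1-p)^0 = 1.000000
P = 1 * 0.002871 * 1.000000 = 0.0029

P(X=6) = 0.0029


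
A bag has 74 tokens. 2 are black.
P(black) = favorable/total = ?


P = 2/74 = 0.0270

P = 0.0270


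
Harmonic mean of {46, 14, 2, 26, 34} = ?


Sum of reciprocals = 1/46 + 1/14 + 1/2 + 1/26 + 1/34 = 0.661041
HM = 5/0.661041 = 7.5638

HM = 7.5638


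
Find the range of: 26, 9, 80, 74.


Max = 80, Min = 9
Range = 80 - 9 = 71

Range = 71


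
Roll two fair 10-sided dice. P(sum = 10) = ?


Total outcomes = 10×10 = 100
Favorable (sum = 10): 9
P = 9/100 = 0.0900

P = 0.0900


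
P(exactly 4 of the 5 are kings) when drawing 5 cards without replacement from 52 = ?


Hypergeometric: P(X=4) = C(4,4)·C(48,1) / C(52,5)
= 1 × 48 / 2598960
= 48/2598960 = 1.8469e-05

P = 1.8469e-05


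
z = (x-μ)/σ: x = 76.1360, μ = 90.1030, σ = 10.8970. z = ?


z = (76.1360 - 90.1030)/10.8970
= -13.9670/10.8970
= -1.2817

z = -1.2817


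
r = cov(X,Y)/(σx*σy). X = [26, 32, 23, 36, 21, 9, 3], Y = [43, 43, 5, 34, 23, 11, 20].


Mean X = 21.4286, Mean Y = 25.5714
SD X = 10.965623, SD Y = 13.896116
Cov = 91.326531
r = 91.326531/(10.965623*13.896116) = 0.5993

r = 0.5993


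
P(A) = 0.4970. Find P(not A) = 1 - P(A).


P(not A) = 1 - 0.4970 = 0.5030

P(not A) = 0.5030


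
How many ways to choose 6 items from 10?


C(10,6) = 10!/(6! × 4!)
= 3628800/(720 × 24)
= 210

C(10,6) = 210


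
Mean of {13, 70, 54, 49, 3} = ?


Sum = 13 + 70 + 54 + 49 + 3 = 189
n = 5
Mean = 189/5 = 37.8000

Mean = 37.8000


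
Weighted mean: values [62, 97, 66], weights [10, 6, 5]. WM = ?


Numerator = 62*10 + 97*6 + 66*5 = 1532
Denominator = 10 + 6 + 5 = 21
WM = 1532/21 = 72.9524

WM = 72.9524


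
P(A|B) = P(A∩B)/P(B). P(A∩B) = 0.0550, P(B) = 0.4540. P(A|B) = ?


P(A|B) = 0.0550/0.4540 = 0.1211

P(A|B) = 0.1211


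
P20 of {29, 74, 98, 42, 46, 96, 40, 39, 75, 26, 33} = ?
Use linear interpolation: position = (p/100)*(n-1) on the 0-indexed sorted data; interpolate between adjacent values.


Sorted: 26, 29, 33, 39, 40, 42, 46, 74, 75, 96, 98
n = 11
Index = 20/100 * 10 = 2.0000
Lower = data[2] = 33, Upper = data[3] = 39
P20 = 33 + 0*(6) = 33.0000

P20 = 33.0000


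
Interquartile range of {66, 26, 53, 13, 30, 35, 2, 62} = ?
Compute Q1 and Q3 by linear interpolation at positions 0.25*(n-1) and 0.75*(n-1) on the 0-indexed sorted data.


Sorted: 2, 13, 26, 30, 35, 53, 62, 66
Q1 (25th %ile) = 22.7500
Q3 (75th %ile) = 55.2500
IQR = 55.2500 - 22.7500 = 32.5000

IQR = 32.5000


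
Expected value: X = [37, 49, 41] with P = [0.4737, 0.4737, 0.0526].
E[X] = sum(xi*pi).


E[X] = 37*0.4737 + 49*0.4737 + 41*0.0526
= 17.5269 + 23.2113 + 2.1566
= 42.8948

E[X] = 42.8948


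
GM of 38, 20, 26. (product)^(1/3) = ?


Product = 38 × 20 × 26 = 19760
GM = 19760^(1/3) = 27.0352

GM = 27.0352


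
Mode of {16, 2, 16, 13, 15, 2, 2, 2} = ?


Frequencies: 2:4, 13:1, 15:1, 16:2
Max frequency = 4
Mode = 2

Mode = 2


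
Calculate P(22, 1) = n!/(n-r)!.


P(22,1) = 22!/21!
= 1124000727777607680000/51090942171709440000
= 22

P(22,1) = 22


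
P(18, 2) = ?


P(18,2) = 18!/16!
= 6402373705728000/20922789888000
= 306

P(18,2) = 306


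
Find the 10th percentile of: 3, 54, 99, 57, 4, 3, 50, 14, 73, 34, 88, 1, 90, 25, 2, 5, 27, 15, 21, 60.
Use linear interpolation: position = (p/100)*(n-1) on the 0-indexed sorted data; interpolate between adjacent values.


Sorted: 1, 2, 3, 3, 4, 5, 14, 15, 21, 25, 27, 34, 50, 54, 57, 60, 73, 88, 90, 99
n = 20
Index = 10/100 * 19 = 1.9000
Lower = data[1] = 2, Upper = data[2] = 3
P10 = 2 + 0.9000*(1) = 2.9000

P10 = 2.9000


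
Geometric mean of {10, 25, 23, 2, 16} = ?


Product = 10 × 25 × 23 × 2 × 16 = 184000
GM = 184000^(1/5) = 11.2970

GM = 11.2970


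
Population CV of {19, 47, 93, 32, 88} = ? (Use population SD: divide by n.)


Mean = 55.8000
SD = 29.7281
CV = (29.7281/55.8000)*100 = 53.2762%

CV = 53.2762%


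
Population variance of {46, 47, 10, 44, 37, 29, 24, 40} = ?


Mean = 34.6250
Squared deviations: 129.3906, 153.1406, 606.3906, 87.8906, 5.6406, 31.6406, 112.8906, 28.8906
Sum = 1155.8750
Variance = 1155.8750/8 = 144.4844

Variance = 144.4844


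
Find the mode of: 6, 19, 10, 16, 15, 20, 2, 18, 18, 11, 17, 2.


Frequencies: 2:2, 6:1, 10:1, 11:1, 15:1, 16:1, 17:1, 18:2, 19:1, 20:1
Max frequency = 2
Mode = 2, 18

Mode = 2, 18


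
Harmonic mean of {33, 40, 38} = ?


Sum of reciprocals = 1/33 + 1/40 + 1/38 = 0.081619
HM = 3/0.081619 = 36.7562

HM = 36.7562


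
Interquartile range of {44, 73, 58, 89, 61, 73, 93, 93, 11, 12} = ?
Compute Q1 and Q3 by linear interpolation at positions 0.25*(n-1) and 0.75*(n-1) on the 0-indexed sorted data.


Sorted: 11, 12, 44, 58, 61, 73, 73, 89, 93, 93
Q1 (25th %ile) = 47.5000
Q3 (75th %ile) = 85.0000
IQR = 85.0000 - 47.5000 = 37.5000

IQR = 37.5000


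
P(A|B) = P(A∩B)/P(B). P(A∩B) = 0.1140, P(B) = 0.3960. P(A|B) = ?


P(A|B) = 0.1140/0.3960 = 0.2879

P(A|B) = 0.2879


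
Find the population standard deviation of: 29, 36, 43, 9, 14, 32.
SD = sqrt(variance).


Mean = 27.1667
Variance = 143.1389
SD = sqrt(143.1389) = 11.9641

SD = 11.9641


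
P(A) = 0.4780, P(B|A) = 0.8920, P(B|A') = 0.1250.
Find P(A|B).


P(B) = P(B|A)*P(A) + P(B|A')*P(A')
= 0.8920*0.4780 + 0.1250*0.5220
= 0.426376 + 0.065250 = 0.491626
P(A|B) = 0.426376/0.491626 = 0.8673

P(A|B) = 0.8673


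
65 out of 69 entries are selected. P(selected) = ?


P = 65/69 = 0.9420

P = 0.9420


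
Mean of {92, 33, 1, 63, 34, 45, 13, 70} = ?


Sum = 92 + 33 + 1 + 63 + 34 + 45 + 13 + 70 = 351
n = 8
Mean = 351/8 = 43.8750

Mean = 43.8750


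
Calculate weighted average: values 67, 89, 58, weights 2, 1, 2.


Numerator = 67*2 + 89*1 + 58*2 = 339
Denominator = 2 + 1 + 2 = 5
WM = 339/5 = 67.8000

WM = 67.8000


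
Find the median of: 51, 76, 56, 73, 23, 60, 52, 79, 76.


Sorted: 23, 51, 52, 56, 60, 73, 76, 76, 79
n = 9 (odd)
Middle value = 60

Median = 60


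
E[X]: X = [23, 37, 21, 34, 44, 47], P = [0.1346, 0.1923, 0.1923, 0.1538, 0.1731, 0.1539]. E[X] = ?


E[X] = 23*0.1346 + 37*0.1923 + 21*0.1923 + 34*0.1538 + 44*0.1731 + 47*0.1539
= 3.0958 + 7.1151 + 4.0383 + 5.2292 + 7.6164 + 7.2333
= 34.3281

E[X] = 34.3281


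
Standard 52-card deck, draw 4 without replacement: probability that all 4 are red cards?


P(all red cards) = (26/52) × (25/51) × (24/50) × (23/49)
= 0.0552

P = 0.0552


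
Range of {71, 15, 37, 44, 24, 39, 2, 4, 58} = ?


Max = 71, Min = 2
Range = 71 - 2 = 69

Range = 69


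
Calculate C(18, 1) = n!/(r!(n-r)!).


C(18,1) = 18!/(1! × 17!)
= 6402373705728000/(1 × 355687428096000)
= 18

C(18,1) = 18


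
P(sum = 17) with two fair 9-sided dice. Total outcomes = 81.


Total outcomes = 9×9 = 81
Favorable (sum = 17): 2
P = 2/81 = 0.0247

P = 0.0247


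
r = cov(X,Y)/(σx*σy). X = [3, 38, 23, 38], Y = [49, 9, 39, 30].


Mean X = 25.5000, Mean Y = 31.7500
SD X = 14.361407, SD Y = 14.754237
Cov = -178.125000
r = -178.125000/(14.361407*14.754237) = -0.8406

r = -0.8406


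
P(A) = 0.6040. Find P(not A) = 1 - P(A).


P(not A) = 1 - 0.6040 = 0.3960

P(not A) = 0.3960


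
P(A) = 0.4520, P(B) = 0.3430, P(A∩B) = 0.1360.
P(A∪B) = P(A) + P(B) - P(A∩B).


P(A∪B) = 0.4520 + 0.3430 - 0.1360
= 0.7950 - 0.1360
= 0.6590

P(A∪B) = 0.6590


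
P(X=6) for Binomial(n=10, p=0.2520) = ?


C(10,6) = 210
p^6 = 0.000256
(1-p)^4 = 0.313045
P = 210 * 0.000256 * 0.313045 = 0.0168

P(X=6) = 0.0168


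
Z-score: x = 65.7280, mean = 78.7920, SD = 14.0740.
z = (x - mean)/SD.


z = (65.7280 - 78.7920)/14.0740
= -13.0640/14.0740
= -0.9282

z = -0.9282


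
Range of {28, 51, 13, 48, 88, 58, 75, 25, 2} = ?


Max = 88, Min = 2
Range = 88 - 2 = 86

Range = 86


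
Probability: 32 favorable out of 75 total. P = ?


P = 32/75 = 0.4267

P = 0.4267


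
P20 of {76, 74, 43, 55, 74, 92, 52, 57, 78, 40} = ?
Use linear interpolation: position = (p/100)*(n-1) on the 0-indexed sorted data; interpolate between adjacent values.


Sorted: 40, 43, 52, 55, 57, 74, 74, 76, 78, 92
n = 10
Index = 20/100 * 9 = 1.8000
Lower = data[1] = 43, Upper = data[2] = 52
P20 = 43 + 0.8000*(9) = 50.2000

P20 = 50.2000


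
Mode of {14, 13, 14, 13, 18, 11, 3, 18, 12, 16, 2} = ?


Frequencies: 2:1, 3:1, 11:1, 12:1, 13:2, 14:2, 16:1, 18:2
Max frequency = 2
Mode = 13, 14, 18

Mode = 13, 14, 18


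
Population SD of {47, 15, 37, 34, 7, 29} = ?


Mean = 28.1667
Variance = 181.4722
SD = sqrt(181.4722) = 13.4712

SD = 13.4712


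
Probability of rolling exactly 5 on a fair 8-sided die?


Favorable outcomes (roll = 5): 1
Total outcomes = 8
P = 1/8 = 0.1250

P = 0.1250


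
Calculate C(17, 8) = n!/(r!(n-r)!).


C(17,8) = 17!/(8! × 9!)
= 355687428096000/(40320 × 362880)
= 24310

C(17,8) = 24310


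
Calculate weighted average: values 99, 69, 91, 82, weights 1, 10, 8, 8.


Numerator = 99*1 + 69*10 + 91*8 + 82*8 = 2173
Denominator = 1 + 10 + 8 + 8 = 27
WM = 2173/27 = 80.4815

WM = 80.4815


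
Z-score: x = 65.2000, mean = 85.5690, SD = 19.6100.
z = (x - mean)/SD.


z = (65.2000 - 85.5690)/19.6100
= -20.3690/19.6100
= -1.0387

z = -1.0387


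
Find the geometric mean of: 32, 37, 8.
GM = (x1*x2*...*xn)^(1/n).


Product = 32 × 37 × 8 = 9472
GM = 9472^(1/3) = 21.1583

GM = 21.1583


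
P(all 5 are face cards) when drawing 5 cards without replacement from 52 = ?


P(all face cards) = (12/52) × (11/51) × (10/50) × (9/49) × (8/48)
= 0.0003

P = 0.0003


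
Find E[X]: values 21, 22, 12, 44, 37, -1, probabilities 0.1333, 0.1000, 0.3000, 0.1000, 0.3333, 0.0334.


E[X] = 21*0.1333 + 22*0.1000 + 12*0.3000 + 44*0.1000 + 37*0.3333 - 1*0.0334
= 2.7993 + 2.2000 + 3.6000 + 4.4000 + 12.3321 - 0.0334
= 25.2980

E[X] = 25.2980


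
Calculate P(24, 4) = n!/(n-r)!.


P(24,4) = 24!/20!
= 620448401733239439360000/2432902008176640000
= 255024

P(24,4) = 255024


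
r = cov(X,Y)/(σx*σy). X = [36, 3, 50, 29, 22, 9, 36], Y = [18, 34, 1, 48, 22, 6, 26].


Mean X = 26.4286, Mean Y = 22.1429
SD X = 15.202041, SD Y = 14.874989
Cov = -61.489796
r = -61.489796/(15.202041*14.874989) = -0.2719

r = -0.2719


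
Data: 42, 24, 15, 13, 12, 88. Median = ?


Sorted: 12, 13, 15, 24, 42, 88
n = 6 (even)
Middle values: 15 and 24
Median = (15+24)/2 = 19.5000

Median = 19.5000


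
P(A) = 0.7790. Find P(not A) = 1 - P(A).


P(not A) = 1 - 0.7790 = 0.2210

P(not A) = 0.2210


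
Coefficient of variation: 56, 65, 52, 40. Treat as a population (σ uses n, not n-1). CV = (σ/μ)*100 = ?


Mean = 53.2500
SD = 8.9826
CV = (8.9826/53.2500)*100 = 16.8688%

CV = 16.8688%


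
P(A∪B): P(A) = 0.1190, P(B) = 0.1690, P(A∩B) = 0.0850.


P(A∪B) = 0.1190 + 0.1690 - 0.0850
= 0.2880 - 0.0850
= 0.2030

P(A∪B) = 0.2030


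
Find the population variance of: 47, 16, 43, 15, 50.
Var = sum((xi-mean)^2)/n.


Mean = 34.2000
Squared deviations: 163.8400, 331.2400, 77.4400, 368.6400, 249.6400
Sum = 1190.8000
Variance = 1190.8000/5 = 238.1600

Variance = 238.1600


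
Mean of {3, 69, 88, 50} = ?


Sum = 3 + 69 + 88 + 50 = 210
n = 4
Mean = 210/4 = 52.5000

Mean = 52.5000


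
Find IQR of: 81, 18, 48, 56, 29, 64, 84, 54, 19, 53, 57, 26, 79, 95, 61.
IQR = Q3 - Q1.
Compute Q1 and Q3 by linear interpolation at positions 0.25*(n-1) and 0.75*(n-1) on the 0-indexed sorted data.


Sorted: 18, 19, 26, 29, 48, 53, 54, 56, 57, 61, 64, 79, 81, 84, 95
Q1 (25th %ile) = 38.5000
Q3 (75th %ile) = 71.5000
IQR = 71.5000 - 38.5000 = 33.0000

IQR = 33.0000


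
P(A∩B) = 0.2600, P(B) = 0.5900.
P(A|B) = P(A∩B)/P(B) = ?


P(A|B) = 0.2600/0.5900 = 0.4407

P(A|B) = 0.4407


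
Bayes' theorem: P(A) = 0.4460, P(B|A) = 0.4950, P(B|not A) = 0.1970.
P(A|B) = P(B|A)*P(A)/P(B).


P(B) = P(B|A)*P(A) + P(B|A')*P(A')
= 0.4950*0.4460 + 0.1970*0.5540
= 0.220770 + 0.109138 = 0.329908
P(A|B) = 0.220770/0.329908 = 0.6692

P(A|B) = 0.6692


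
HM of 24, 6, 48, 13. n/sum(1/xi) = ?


Sum of reciprocals = 1/24 + 1/6 + 1/48 + 1/13 = 0.306090
HM = 4/0.306090 = 13.0681

HM = 13.0681


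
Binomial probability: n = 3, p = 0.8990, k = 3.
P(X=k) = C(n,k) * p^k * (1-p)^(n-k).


C(3,3) = 1
p^3 = 0.726573
(1-p)^0 = 1.000000
P = 1 * 0.726573 * 1.000000 = 0.7266

P(X=3) = 0.7266


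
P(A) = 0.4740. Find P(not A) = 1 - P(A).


P(not A) = 1 - 0.4740 = 0.5260

P(not A) = 0.5260


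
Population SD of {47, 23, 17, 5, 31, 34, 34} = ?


Mean = 27.2857
Variance = 159.0612
SD = sqrt(159.0612) = 12.6119

SD = 12.6119


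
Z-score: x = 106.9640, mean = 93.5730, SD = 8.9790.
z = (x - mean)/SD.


z = (106.9640 - 93.5730)/8.9790
= 13.3910/8.9790
= 1.4914

z = 1.4914


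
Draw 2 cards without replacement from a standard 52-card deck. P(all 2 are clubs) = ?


P(all clubs) = (13/52) × (12/51)
= 0.0588

P = 0.0588


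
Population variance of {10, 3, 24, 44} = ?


Mean = 20.2500
Squared deviations: 105.0625, 297.5625, 14.0625, 564.0625
Sum = 980.7500
Variance = 980.7500/4 = 245.1875

Variance = 245.1875


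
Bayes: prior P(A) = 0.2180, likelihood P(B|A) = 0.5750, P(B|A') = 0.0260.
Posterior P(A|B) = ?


P(B) = P(B|A)*P(A) + P(B|A')*P(A')
= 0.5750*0.2180 + 0.0260*0.7820
= 0.125350 + 0.020332 = 0.145682
P(A|B) = 0.125350/0.145682 = 0.8604

P(A|B) = 0.8604


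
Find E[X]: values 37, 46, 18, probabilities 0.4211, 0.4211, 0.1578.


E[X] = 37*0.4211 + 46*0.4211 + 18*0.1578
= 15.5807 + 19.3706 + 2.8404
= 37.7917

E[X] = 37.7917


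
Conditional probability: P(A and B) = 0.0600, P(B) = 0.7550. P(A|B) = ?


P(A|B) = 0.0600/0.7550 = 0.0795

P(A|B) = 0.0795


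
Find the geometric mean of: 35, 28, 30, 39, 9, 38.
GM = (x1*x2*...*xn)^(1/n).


Product = 35 × 28 × 30 × 39 × 9 × 38 = 392137200
GM = 392137200^(1/6) = 27.0545

GM = 27.0545


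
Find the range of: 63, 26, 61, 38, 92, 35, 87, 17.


Max = 92, Min = 17
Range = 92 - 17 = 75

Range = 75


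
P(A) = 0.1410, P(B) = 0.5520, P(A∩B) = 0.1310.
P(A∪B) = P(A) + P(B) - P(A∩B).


P(A∪B) = 0.1410 + 0.5520 - 0.1310
= 0.6930 - 0.1310
= 0.5620

P(A∪B) = 0.5620


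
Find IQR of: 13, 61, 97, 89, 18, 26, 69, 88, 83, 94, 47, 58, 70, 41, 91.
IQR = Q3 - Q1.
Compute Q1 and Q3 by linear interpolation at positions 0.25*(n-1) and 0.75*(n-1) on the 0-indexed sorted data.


Sorted: 13, 18, 26, 41, 47, 58, 61, 69, 70, 83, 88, 89, 91, 94, 97
Q1 (25th %ile) = 44.0000
Q3 (75th %ile) = 88.5000
IQR = 88.5000 - 44.0000 = 44.5000

IQR = 44.5000


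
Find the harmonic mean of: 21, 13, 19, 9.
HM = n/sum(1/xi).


Sum of reciprocals = 1/21 + 1/13 + 1/19 + 1/9 = 0.288285
HM = 4/0.288285 = 13.8752

HM = 13.8752


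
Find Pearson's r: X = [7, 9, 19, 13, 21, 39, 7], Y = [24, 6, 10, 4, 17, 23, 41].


Mean X = 16.4286, Mean Y = 17.8571
SD X = 10.567567, SD Y = 11.921512
Cov = -6.938776
r = -6.938776/(10.567567*11.921512) = -0.0551

r = -0.0551


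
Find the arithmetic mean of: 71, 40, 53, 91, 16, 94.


Sum = 71 + 40 + 53 + 91 + 16 + 94 = 365
n = 6
Mean = 365/6 = 60.8333

Mean = 60.8333


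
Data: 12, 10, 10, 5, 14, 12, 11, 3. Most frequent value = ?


Frequencies: 3:1, 5:1, 10:2, 11:1, 12:2, 14:1
Max frequency = 2
Mode = 10, 12

Mode = 10, 12


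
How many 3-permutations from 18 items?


P(18,3) = 18!/15!
= 6402373705728000/1307674368000
= 4896

P(18,3) = 4896


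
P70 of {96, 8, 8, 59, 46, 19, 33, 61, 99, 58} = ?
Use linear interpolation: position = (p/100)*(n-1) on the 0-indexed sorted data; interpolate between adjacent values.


Sorted: 8, 8, 19, 33, 46, 58, 59, 61, 96, 99
n = 10
Index = 70/100 * 9 = 6.3000
Lower = data[6] = 59, Upper = data[7] = 61
P70 = 59 + 0.3000*(2) = 59.6000

P70 = 59.6000


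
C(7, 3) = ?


C(7,3) = 7!/(3! × 4!)
= 5040/(6 × 24)
= 35

C(7,3) = 35


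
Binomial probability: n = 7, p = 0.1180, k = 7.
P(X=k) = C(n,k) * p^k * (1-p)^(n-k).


C(7,7) = 1
p^7 = 3.185474e-07
(1-p)^0 = 1.000000
P = 1 * 3.185474e-07 * 1.000000 = 3.1855e-07

P(X=7) = 3.1855e-07


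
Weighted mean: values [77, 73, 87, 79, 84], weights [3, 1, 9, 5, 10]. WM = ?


Numerator = 77*3 + 73*1 + 87*9 + 79*5 + 84*10 = 2322
Denominator = 3 + 1 + 9 + 5 + 10 = 28
WM = 2322/28 = 82.9286

WM = 82.9286


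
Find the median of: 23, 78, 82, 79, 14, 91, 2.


Sorted: 2, 14, 23, 78, 79, 82, 91
n = 7 (odd)
Middle value = 78

Median = 78


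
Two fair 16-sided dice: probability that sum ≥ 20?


Total outcomes = 16×16 = 256
Favorable (sum ≥ 20): 91
P = 91/256 = 0.3555

P = 0.3555


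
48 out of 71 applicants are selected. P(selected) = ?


P = 48/71 = 0.6761

P = 0.6761


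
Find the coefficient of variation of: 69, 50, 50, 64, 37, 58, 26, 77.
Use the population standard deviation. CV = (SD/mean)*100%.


Mean = 53.8750
SD = 15.7118
CV = (15.7118/53.8750)*100 = 29.1634%

CV = 29.1634%


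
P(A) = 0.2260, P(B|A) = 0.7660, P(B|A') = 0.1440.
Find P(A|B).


P(B) = P(B|A)*P(A) + P(B|A')*P(A')
= 0.7660*0.2260 + 0.1440*0.7740
= 0.173116 + 0.111456 = 0.284572
P(A|B) = 0.173116/0.284572 = 0.6083

P(A|B) = 0.6083


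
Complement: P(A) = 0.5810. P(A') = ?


P(not A) = 1 - 0.5810 = 0.4190

P(not A) = 0.4190


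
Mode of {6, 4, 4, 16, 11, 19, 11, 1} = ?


Frequencies: 1:1, 4:2, 6:1, 11:2, 16:1, 19:1
Max frequency = 2
Mode = 4, 11

Mode = 4, 11


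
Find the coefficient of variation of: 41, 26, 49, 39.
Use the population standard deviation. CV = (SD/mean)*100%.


Mean = 38.7500
SD = 8.2576
CV = (8.2576/38.7500)*100 = 21.3099%

CV = 21.3099%


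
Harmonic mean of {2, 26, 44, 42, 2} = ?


Sum of reciprocals = 1/2 + 1/26 + 1/44 + 1/42 + 1/2 = 1.084998
HM = 5/1.084998 = 4.6083

HM = 4.6083


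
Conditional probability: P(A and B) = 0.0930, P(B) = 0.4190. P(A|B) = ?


P(A|B) = 0.0930/0.4190 = 0.2220

P(A|B) = 0.2220


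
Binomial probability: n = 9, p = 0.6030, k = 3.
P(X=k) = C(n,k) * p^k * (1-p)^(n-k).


C(9,3) = 84
p^3 = 0.219256
(1-p)^6 = 0.003915
P = 84 * 0.219256 * 0.003915 = 0.0721

P(X=3) = 0.0721


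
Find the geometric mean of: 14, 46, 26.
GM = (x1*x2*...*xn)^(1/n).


Product = 14 × 46 × 26 = 16744
GM = 16744^(1/3) = 25.5831

GM = 25.5831


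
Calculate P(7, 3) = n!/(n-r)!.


P(7,3) = 7!/4!
= 5040/24
= 210

P(7,3) = 210


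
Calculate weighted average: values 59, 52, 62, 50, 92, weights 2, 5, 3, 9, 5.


Numerator = 59*2 + 52*5 + 62*3 + 50*9 + 92*5 = 1474
Denominator = 2 + 5 + 3 + 9 + 5 = 24
WM = 1474/24 = 61.4167

WM = 61.4167


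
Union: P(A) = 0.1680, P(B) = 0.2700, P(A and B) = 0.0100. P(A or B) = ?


P(A∪B) = 0.1680 + 0.2700 - 0.0100
= 0.4380 - 0.0100
= 0.4280

P(A∪B) = 0.4280


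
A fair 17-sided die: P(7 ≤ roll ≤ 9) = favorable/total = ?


Favorable outcomes (7 ≤ roll ≤ 9): 3
Total outcomes = 17
P = 3/17 = 0.1765

P = 0.1765


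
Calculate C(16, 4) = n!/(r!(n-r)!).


C(16,4) = 16!/(4! × 12!)
= 20922789888000/(24 × 479001600)
= 1820

C(16,4) = 1820


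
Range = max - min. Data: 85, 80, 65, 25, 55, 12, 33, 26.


Max = 85, Min = 12
Range = 85 - 12 = 73

Range = 73


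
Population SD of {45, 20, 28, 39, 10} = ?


Mean = 28.4000
Variance = 159.4400
SD = sqrt(159.4400) = 12.6270

SD = 12.6270


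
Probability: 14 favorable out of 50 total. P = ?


P = 14/50 = 0.2800

P = 0.2800


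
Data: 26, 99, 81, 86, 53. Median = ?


Sorted: 26, 53, 81, 86, 99
n = 5 (odd)
Middle value = 81

Median = 81


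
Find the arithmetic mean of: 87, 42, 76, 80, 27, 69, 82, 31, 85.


Sum = 87 + 42 + 76 + 80 + 27 + 69 + 82 + 31 + 85 = 579
n = 9
Mean = 579/9 = 64.3333

Mean = 64.3333


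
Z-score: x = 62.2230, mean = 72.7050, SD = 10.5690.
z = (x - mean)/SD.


z = (62.2230 - 72.7050)/10.5690
= -10.4820/10.5690
= -0.9918

z = -0.9918


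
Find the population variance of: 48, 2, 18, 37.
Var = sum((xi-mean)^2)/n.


Mean = 26.2500
Squared deviations: 473.0625, 588.0625, 68.0625, 115.5625
Sum = 1244.7500
Variance = 1244.7500/4 = 311.1875

Variance = 311.1875


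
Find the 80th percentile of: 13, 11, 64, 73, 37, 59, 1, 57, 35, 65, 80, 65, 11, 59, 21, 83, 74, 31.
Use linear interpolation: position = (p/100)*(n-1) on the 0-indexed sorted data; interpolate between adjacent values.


Sorted: 1, 11, 11, 13, 21, 31, 35, 37, 57, 59, 59, 64, 65, 65, 73, 74, 80, 83
n = 18
Index = 80/100 * 17 = 13.6000
Lower = data[13] = 65, Upper = data[14] = 73
P80 = 65 + 0.6000*(8) = 69.8000

P80 = 69.8000


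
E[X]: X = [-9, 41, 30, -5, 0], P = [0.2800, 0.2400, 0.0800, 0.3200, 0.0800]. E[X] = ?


E[X] = -9*0.2800 + 41*0.2400 + 30*0.0800 - 5*0.3200 + 0*0.0800
= -2.5200 + 9.8400 + 2.4000 - 1.6000 + 0
= 8.1200

E[X] = 8.1200


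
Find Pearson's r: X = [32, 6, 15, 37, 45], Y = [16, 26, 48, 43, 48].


Mean X = 27.0000, Mean Y = 36.2000
SD X = 14.380542, SD Y = 12.936769
Cov = 50.400000
r = 50.400000/(14.380542*12.936769) = 0.2709

r = 0.2709


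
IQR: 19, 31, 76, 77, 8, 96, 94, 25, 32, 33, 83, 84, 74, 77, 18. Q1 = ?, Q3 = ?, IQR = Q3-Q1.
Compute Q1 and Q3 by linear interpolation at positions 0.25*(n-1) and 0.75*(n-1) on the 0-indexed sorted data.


Sorted: 8, 18, 19, 25, 31, 32, 33, 74, 76, 77, 77, 83, 84, 94, 96
Q1 (25th %ile) = 28.0000
Q3 (75th %ile) = 80.0000
IQR = 80.0000 - 28.0000 = 52.0000

IQR = 52.0000


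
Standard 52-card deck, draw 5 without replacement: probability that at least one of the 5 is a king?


P(at least one) = 1 - P(none)
P(none) = (48/52) × (47/51) × (46/50) × (45/49) × (44/48) = 0.658842
P(at least one) = 1 - 0.658842 = 0.3412

P = 0.3412


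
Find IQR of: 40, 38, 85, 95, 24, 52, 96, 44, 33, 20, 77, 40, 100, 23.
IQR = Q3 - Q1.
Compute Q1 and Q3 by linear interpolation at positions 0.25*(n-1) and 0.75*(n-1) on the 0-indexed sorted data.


Sorted: 20, 23, 24, 33, 38, 40, 40, 44, 52, 77, 85, 95, 96, 100
Q1 (25th %ile) = 34.2500
Q3 (75th %ile) = 83.0000
IQR = 83.0000 - 34.2500 = 48.7500

IQR = 48.7500


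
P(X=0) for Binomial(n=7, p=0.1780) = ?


C(7,0) = 1
p^0 = 1.000000
(1-p)^7 = 0.253573
P = 1 * 1.000000 * 0.253573 = 0.2536

P(X=0) = 0.2536


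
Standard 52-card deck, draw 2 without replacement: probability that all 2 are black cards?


P(all black cards) = (26/52) × (25/51)
= 0.2451

P = 0.2451


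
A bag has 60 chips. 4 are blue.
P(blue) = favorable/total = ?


P = 4/60 = 0.0667

P = 0.0667


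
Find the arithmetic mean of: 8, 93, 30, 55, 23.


Sum = 8 + 93 + 30 + 55 + 23 = 209
n = 5
Mean = 209/5 = 41.8000

Mean = 41.8000


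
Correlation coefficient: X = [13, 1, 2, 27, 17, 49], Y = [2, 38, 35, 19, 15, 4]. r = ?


Mean X = 18.1667, Mean Y = 18.8333
SD X = 16.395291, SD Y = 13.825299
Cov = -159.138889
r = -159.138889/(16.395291*13.825299) = -0.7021

r = -0.7021


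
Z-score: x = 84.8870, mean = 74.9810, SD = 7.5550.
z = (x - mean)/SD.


z = (84.8870 - 74.9810)/7.5550
= 9.9060/7.5550
= 1.3112

z = 1.3112


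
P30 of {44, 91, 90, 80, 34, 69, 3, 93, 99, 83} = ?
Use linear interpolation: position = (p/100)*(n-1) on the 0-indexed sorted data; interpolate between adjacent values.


Sorted: 3, 34, 44, 69, 80, 83, 90, 91, 93, 99
n = 10
Index = 30/100 * 9 = 2.7000
Lower = data[2] = 44, Upper = data[3] = 69
P30 = 44 + 0.7000*(25) = 61.5000

P30 = 61.5000
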